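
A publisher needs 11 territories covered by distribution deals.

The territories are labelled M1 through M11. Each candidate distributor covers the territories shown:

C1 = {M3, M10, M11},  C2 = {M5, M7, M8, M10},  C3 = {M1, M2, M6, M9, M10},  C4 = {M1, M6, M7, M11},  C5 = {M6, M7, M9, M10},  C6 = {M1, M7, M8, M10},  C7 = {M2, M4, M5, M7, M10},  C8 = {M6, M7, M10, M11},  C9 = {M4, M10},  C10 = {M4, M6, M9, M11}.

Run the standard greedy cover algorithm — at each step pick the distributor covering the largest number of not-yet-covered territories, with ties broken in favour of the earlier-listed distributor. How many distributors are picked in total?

Greedy: pick C3 (covers 5 new) → pick C2 (covers 3 new) → pick C1 (covers 2 new) → pick C7 (covers 1 new). Total picks: 4.

4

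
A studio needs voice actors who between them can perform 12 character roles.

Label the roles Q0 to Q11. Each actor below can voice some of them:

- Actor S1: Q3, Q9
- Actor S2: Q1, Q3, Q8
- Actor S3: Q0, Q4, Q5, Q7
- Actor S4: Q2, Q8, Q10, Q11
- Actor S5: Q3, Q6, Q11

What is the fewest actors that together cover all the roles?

5

S1 and S2 and S3 and S4 and S5 together: S1 ∪ S2 ∪ S3 ∪ S4 ∪ S5 = {Q0, Q1, Q2, Q3, Q4, Q5, Q6, Q7, Q8, Q9, Q10, Q11} — every role is covered.
No 4 of the 5 actors cover everything (all 5 combinations miss at least one role), so 5 is optimal.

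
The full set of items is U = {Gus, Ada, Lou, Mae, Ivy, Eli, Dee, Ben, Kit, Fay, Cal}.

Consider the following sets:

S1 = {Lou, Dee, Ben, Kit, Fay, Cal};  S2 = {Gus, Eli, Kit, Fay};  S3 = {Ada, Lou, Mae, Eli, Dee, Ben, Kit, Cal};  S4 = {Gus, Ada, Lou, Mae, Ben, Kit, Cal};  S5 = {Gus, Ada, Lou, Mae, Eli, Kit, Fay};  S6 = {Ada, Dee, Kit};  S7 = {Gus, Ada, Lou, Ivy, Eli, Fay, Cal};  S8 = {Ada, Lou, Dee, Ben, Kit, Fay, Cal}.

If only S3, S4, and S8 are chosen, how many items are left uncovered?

1

Union of S3, S4, S8 = {Gus, Ada, Lou, Mae, Eli, Dee, Ben, Kit, Fay, Cal}.
Not covered: Ivy — 1 item.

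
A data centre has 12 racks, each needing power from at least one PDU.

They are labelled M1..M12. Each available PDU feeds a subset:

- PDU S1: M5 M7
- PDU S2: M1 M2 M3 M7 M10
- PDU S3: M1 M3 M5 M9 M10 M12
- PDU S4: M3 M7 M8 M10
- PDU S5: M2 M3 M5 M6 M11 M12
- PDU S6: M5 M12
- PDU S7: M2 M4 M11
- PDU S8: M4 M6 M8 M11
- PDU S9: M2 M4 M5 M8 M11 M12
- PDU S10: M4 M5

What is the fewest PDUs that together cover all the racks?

S2 and S3 and S8 together: S2 ∪ S3 ∪ S8 = {M1, M2, M3, M4, M5, M6, M7, M8, M9, M10, M11, M12} — every rack is covered.
Only S3 contains M9, so S3 is forced; the remaining 6 racks need at least 2 more PDUs (each remaining PDU adds at most 4) — so at least 3 PDUs are needed, and 3 is optimal.

3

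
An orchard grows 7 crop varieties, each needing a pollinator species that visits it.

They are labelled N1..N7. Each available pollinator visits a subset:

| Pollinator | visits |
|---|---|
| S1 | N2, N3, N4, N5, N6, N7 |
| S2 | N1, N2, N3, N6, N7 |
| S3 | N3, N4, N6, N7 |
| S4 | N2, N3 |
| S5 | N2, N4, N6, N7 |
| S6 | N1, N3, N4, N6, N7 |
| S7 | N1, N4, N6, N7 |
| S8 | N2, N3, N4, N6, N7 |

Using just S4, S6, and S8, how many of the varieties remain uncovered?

Union of S4, S6, S8 = {N1, N2, N3, N4, N6, N7}.
Not covered: N5 — 1 variety.

1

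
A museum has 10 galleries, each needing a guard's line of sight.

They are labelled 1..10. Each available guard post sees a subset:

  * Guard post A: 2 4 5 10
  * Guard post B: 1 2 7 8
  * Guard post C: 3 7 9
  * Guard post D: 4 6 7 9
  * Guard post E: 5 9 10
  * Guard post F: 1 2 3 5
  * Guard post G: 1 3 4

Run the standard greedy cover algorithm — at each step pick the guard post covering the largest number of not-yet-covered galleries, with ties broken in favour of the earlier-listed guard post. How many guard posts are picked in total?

Greedy: pick A (covers 4 new) → pick B (covers 3 new) → pick C (covers 2 new) → pick D (covers 1 new). Total picks: 4.

4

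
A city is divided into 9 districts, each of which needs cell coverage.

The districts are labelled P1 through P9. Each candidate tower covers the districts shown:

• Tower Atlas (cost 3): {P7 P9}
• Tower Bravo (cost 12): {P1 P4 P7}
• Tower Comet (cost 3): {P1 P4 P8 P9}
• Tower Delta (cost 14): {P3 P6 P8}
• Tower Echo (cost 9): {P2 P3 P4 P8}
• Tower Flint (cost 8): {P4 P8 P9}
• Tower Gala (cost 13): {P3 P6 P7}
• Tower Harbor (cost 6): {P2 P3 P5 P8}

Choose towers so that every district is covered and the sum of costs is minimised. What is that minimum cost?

22

Comet, Gala, Harbor together cover every district (Comet ∪ Gala ∪ Harbor = {P1, P2, P3, P4, P5, P6, P7, P8, P9}); total cost 3 + 13 + 6 = 22.
The greedy pick Comet, Harbor, Atlas, Gala costs 25; no covering selection beats 22.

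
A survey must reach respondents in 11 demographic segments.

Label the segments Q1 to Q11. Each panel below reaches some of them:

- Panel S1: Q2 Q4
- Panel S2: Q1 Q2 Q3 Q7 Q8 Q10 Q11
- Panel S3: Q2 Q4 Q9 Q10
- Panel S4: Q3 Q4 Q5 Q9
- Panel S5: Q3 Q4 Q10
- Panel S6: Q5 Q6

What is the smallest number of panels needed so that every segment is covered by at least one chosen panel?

Take {S2, S3, S6}. Their union is {Q1, Q2, Q3, Q4, Q5, Q6, Q7, Q8, Q9, Q10, Q11}, which is all 11 segments.
Only S2 contains Q1, so S2 is forced; the remaining 4 segments need at least 2 more panels (each remaining panel adds at most 3) — so at least 3 panels are needed, and 3 is optimal.

3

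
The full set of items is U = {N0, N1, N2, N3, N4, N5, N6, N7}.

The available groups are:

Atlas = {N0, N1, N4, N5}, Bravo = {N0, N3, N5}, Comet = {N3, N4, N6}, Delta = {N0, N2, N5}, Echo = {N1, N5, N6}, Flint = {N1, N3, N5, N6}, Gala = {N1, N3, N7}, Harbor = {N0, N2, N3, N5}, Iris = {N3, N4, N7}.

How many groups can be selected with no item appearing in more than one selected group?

2

Comet, Delta are pairwise disjoint (Comet={N3,N4,N6}; Delta={N0,N2,N5}).
Every remaining group overlaps one of these, and no 3 of the listed groups are pairwise disjoint, so 2 is the maximum.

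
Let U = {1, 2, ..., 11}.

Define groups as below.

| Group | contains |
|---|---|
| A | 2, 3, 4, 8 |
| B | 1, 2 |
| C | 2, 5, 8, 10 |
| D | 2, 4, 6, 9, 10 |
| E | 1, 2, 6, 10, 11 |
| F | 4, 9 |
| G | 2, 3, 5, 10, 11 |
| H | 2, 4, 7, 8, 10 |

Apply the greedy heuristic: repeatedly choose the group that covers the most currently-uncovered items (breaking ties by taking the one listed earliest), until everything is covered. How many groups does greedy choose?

4

Greedy: pick D (covers 5 new) → pick G (covers 3 new) → pick H (covers 2 new) → pick B (covers 1 new). Total picks: 4.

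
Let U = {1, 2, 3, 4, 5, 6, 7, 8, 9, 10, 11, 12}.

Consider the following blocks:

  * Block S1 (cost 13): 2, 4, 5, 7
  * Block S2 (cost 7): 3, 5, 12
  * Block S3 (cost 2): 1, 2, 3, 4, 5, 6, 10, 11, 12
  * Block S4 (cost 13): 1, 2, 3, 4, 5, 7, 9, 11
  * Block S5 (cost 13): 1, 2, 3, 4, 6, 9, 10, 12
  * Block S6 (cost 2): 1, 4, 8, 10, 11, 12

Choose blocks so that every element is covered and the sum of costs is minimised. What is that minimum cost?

17

S3, S4, S6 together cover every element (S3 ∪ S4 ∪ S6 = {1, 2, 3, 4, 5, 6, 7, 8, 9, 10, 11, 12}); total cost 2 + 13 + 2 = 17.
No covering selection has total cost below 17.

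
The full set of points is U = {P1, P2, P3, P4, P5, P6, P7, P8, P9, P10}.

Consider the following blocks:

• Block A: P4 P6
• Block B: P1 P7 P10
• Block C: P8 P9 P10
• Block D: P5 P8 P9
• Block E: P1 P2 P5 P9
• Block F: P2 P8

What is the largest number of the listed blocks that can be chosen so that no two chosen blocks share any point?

A, B, D are pairwise disjoint (A={P4,P6}; B={P1,P7,P10}; D={P5,P8,P9}).
Every remaining block overlaps one of these, and no 4 of the listed blocks are pairwise disjoint, so 3 is the maximum.

3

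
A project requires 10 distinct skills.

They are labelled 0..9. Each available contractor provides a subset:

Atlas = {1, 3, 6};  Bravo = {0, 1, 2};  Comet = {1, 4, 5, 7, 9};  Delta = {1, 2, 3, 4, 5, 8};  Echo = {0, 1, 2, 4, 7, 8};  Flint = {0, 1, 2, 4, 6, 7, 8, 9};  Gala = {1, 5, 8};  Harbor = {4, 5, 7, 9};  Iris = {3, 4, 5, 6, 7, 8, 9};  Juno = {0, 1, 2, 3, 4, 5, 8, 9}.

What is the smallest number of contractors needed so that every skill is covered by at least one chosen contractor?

2

Take {Delta, Flint}. Their union is {0, 1, 2, 3, 4, 5, 6, 7, 8, 9}, which is all 10 skills.
No single contractor has all 10 skills (the largest, Flint, has 8), so 2 is optimal.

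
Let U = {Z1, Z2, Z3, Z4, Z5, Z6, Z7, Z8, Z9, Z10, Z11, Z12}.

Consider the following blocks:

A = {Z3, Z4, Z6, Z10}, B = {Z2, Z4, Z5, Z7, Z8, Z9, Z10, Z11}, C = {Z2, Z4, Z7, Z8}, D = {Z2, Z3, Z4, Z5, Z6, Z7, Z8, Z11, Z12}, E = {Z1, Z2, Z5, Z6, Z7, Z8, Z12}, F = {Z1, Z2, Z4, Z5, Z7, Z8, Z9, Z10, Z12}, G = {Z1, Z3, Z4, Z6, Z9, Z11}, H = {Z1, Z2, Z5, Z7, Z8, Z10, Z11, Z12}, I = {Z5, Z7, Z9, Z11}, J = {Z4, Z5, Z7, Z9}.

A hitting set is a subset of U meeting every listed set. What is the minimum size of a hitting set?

2

T = {Z4, Z7} meets every block (each contains at least one member of T), and |T| = 2.
The blocks A, I are pairwise disjoint, so any hitting set needs a separate element for each — at least 2. Hence 2 is optimal.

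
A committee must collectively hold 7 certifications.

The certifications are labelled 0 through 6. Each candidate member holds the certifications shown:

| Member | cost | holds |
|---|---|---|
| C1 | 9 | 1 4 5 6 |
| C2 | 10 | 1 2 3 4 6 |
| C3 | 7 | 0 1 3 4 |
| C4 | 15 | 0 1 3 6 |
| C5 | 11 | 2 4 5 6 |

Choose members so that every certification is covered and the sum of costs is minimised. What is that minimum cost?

18

C3, C5 together cover every certification (C3 ∪ C5 = {0, 1, 2, 3, 4, 5, 6}); total cost 7 + 11 = 18.
No covering selection has total cost below 18.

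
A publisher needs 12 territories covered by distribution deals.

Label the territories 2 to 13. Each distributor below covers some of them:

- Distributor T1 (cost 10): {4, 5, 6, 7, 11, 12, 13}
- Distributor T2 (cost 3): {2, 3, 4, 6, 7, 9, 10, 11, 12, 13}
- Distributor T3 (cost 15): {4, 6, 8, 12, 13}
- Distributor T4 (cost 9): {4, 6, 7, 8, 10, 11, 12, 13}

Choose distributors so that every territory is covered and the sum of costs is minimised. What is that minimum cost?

22

T1, T2, T4 together cover every territory (T1 ∪ T2 ∪ T4 = {2, 3, 4, 5, 6, 7, 8, 9, 10, 11, 12, 13}); total cost 10 + 3 + 9 = 22.
No covering selection has total cost below 22.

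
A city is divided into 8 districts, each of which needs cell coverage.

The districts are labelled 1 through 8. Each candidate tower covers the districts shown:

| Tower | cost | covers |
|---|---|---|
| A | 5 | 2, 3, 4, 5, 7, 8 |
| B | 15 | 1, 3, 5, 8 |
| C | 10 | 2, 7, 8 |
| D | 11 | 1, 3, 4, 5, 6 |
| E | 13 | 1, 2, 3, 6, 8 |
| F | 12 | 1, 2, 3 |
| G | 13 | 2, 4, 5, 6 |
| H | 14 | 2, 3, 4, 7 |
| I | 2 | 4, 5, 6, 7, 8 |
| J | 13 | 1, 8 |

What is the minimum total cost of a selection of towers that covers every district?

F, I together cover every district (F ∪ I = {1, 2, 3, 4, 5, 6, 7, 8}); total cost 12 + 2 = 14.
The greedy pick I, A, D costs 18; no covering selection beats 14.

14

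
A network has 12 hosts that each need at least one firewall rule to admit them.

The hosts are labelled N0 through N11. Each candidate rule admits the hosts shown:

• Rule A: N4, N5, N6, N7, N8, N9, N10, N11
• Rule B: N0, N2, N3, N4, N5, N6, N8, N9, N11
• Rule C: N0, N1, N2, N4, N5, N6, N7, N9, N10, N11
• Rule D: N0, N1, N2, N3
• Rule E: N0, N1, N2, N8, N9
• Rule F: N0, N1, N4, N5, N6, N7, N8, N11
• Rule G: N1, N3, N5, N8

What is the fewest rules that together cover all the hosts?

2

B and C together: B ∪ C = {N0, N1, N2, N3, N4, N5, N6, N7, N8, N9, N10, N11} — every host is covered.
No single rule has all 12 hosts (the largest, C, has 10), so 2 is optimal.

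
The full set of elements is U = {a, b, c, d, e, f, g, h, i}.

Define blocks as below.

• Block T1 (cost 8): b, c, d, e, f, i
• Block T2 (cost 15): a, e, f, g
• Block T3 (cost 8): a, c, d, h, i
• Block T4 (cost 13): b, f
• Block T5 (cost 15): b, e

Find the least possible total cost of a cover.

31

T1, T2, T3 together cover every element (T1 ∪ T2 ∪ T3 = {a, b, c, d, e, f, g, h, i}); total cost 8 + 15 + 8 = 31.
No covering selection has total cost below 31.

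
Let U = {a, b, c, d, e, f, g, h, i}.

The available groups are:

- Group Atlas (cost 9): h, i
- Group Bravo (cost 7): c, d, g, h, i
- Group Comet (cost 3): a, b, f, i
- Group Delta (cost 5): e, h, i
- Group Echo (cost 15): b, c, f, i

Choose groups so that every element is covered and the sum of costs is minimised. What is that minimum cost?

Bravo, Comet, Delta together cover every element (Bravo ∪ Comet ∪ Delta = {a, b, c, d, e, f, g, h, i}); total cost 7 + 3 + 5 = 15.
No covering selection has total cost below 15.

15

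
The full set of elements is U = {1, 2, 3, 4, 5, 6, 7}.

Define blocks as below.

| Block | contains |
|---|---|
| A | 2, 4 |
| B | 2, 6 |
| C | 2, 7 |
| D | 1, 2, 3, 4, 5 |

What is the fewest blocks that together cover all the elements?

Take {B, C, D}. Their union is {1, 2, 3, 4, 5, 6, 7}, which is all 7 elements.
Only D contains 1, so D is forced; the remaining 2 elements need at least 2 more blocks (each remaining block adds at most 1) — so at least 3 blocks are needed, and 3 is optimal.

3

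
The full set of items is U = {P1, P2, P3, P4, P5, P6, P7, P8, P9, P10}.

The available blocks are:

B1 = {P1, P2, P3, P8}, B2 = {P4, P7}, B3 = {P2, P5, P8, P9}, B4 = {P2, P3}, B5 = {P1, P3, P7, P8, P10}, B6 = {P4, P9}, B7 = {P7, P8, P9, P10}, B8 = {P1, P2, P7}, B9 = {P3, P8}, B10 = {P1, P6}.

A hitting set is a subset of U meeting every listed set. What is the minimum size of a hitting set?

4

Take H = {P1, P3, P7, P9}. Each listed block contains at least one of these, so H is a hitting set of size 4.
No choice of 3 items meets every block, so 4 is the minimum.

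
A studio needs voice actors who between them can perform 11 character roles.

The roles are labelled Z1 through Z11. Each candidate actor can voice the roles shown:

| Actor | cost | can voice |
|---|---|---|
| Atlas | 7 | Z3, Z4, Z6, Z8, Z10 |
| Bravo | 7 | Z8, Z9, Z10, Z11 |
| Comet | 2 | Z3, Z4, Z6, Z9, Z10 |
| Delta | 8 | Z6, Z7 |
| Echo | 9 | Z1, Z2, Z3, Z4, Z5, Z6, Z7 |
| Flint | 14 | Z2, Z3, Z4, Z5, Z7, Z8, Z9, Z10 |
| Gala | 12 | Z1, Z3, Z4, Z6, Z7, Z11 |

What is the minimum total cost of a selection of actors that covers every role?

16

Bravo, Echo together cover every role (Bravo ∪ Echo = {Z1, Z2, Z3, Z4, Z5, Z6, Z7, Z8, Z9, Z10, Z11}); total cost 7 + 9 = 16.
The greedy pick Comet, Echo, Bravo costs 18; no covering selection beats 16.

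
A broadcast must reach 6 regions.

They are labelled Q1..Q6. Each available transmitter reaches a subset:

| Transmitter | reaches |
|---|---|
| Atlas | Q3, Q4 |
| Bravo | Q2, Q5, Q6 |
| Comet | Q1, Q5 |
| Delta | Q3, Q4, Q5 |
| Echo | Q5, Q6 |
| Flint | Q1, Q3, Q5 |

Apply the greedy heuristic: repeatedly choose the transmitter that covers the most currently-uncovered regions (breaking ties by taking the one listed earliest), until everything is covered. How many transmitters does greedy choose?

3

Greedy: pick Bravo (covers 3 new) → pick Atlas (covers 2 new) → pick Comet (covers 1 new). Total picks: 3.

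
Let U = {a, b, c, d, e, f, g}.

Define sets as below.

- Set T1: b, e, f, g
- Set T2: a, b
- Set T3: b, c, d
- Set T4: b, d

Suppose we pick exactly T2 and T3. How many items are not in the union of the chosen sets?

Union of T2, T3 = {a, b, c, d}.
Not covered: e, f, g — 3 items.

3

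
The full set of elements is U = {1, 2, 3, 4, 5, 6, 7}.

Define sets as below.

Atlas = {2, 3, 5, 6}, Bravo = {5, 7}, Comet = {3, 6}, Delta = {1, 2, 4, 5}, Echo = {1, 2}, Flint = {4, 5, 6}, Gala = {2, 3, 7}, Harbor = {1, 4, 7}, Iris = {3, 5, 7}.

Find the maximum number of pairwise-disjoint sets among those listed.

3

Bravo, Comet, Echo are pairwise disjoint (Bravo={5,7}; Comet={3,6}; Echo={1,2}).
Every remaining set overlaps one of these, and no 4 of the listed sets are pairwise disjoint, so 3 is the maximum.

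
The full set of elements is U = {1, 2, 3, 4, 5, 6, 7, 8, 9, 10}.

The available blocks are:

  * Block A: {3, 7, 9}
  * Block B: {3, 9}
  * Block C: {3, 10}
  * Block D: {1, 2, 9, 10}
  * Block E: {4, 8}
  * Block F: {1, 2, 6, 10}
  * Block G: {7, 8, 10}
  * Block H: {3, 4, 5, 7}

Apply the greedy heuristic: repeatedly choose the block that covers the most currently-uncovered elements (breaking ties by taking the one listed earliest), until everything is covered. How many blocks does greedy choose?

4

Greedy: pick D (covers 4 new) → pick H (covers 4 new) → pick E (covers 1 new) → pick F (covers 1 new). Total picks: 4.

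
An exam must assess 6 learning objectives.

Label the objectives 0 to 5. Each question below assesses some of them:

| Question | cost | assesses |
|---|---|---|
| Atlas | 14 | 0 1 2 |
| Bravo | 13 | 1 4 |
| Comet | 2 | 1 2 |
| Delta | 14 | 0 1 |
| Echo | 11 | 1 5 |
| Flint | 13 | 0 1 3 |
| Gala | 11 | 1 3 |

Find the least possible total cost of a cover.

Bravo, Comet, Echo, Flint together cover every objective (Bravo ∪ Comet ∪ Echo ∪ Flint = {0, 1, 2, 3, 4, 5}); total cost 13 + 2 + 11 + 13 = 39.
No covering selection has total cost below 39.

39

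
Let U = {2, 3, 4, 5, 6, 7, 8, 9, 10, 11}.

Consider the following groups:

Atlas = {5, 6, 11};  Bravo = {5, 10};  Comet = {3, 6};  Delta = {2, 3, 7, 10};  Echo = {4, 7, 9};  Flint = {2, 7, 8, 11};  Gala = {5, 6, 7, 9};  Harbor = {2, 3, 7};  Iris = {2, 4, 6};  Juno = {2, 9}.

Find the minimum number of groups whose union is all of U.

4

Delta and Echo and Flint and Gala together: Delta ∪ Echo ∪ Flint ∪ Gala = {2, 3, 4, 5, 6, 7, 8, 9, 10, 11} — every item is covered.
No 3 of the 10 groups cover everything (all 120 combinations miss at least one item), so 4 is optimal.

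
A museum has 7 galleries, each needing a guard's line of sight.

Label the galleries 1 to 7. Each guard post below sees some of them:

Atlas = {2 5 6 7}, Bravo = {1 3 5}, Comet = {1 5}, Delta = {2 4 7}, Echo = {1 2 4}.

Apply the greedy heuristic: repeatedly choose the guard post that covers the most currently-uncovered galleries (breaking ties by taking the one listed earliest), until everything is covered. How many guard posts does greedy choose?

3

Greedy: pick Atlas (covers 4 new) → pick Bravo (covers 2 new) → pick Delta (covers 1 new). Total picks: 3.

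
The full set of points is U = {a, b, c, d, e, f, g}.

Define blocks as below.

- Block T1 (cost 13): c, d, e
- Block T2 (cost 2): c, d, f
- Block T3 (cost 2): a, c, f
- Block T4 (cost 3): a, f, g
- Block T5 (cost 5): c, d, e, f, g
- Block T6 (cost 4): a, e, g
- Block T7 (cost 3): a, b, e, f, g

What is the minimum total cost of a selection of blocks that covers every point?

T2, T7 together cover every point (T2 ∪ T7 = {a, b, c, d, e, f, g}); total cost 2 + 3 = 5.
No covering selection has total cost below 5.

5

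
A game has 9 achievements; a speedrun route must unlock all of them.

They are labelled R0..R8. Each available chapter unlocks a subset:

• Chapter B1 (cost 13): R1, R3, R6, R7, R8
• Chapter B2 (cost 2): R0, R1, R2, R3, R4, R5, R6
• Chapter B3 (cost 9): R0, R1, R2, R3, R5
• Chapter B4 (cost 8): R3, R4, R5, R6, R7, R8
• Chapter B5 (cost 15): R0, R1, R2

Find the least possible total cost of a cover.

B2, B4 together cover every achievement (B2 ∪ B4 = {R0, R1, R2, R3, R4, R5, R6, R7, R8}); total cost 2 + 8 = 10.
No covering selection has total cost below 10.

10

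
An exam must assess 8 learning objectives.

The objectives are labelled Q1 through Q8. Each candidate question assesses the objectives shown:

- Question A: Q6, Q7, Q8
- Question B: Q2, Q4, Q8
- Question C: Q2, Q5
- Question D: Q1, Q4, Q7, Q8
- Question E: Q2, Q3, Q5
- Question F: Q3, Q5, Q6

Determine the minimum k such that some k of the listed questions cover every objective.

C and D and F together: C ∪ D ∪ F = {Q1, Q2, Q3, Q4, Q5, Q6, Q7, Q8} — every objective is covered.
Only D contains Q1, so D is forced; the remaining 4 objectives need at least 2 more questions (each remaining question adds at most 3) — so at least 3 questions are needed, and 3 is optimal.

3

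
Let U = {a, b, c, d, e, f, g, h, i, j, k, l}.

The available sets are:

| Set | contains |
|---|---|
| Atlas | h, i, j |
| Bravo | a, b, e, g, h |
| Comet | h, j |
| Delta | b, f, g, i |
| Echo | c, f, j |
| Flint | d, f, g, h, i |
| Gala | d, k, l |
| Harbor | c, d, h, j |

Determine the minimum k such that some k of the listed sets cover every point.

4

Take {Bravo, Echo, Flint, Gala}. Their union is {a, b, c, d, e, f, g, h, i, j, k, l}, which is all 12 points.
Only Bravo contains a, so Bravo is forced; the remaining 7 points need at least 3 more sets (each remaining set adds at most 3) — so at least 4 sets are needed, and 4 is optimal.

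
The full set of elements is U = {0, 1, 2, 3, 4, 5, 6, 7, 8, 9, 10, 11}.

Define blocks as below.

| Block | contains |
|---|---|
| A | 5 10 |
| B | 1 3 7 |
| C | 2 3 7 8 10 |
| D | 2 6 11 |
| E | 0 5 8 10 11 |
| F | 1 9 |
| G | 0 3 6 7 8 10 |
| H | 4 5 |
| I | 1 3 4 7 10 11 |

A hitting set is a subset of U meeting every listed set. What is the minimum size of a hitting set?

The 4 elements {2, 3, 5, 9} hit every block.
No choice of 3 elements meets every block, so 4 is the minimum.

4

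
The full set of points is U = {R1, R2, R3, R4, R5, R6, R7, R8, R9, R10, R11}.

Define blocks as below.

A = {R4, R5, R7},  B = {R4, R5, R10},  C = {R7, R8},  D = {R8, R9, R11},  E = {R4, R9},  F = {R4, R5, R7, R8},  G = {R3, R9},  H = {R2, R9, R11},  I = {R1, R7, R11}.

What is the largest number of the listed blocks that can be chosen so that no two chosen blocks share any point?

B, C, G are pairwise disjoint (B={R4,R5,R10}; C={R7,R8}; G={R3,R9}).
Every remaining block overlaps one of these, and no 4 of the listed blocks are pairwise disjoint, so 3 is the maximum.

3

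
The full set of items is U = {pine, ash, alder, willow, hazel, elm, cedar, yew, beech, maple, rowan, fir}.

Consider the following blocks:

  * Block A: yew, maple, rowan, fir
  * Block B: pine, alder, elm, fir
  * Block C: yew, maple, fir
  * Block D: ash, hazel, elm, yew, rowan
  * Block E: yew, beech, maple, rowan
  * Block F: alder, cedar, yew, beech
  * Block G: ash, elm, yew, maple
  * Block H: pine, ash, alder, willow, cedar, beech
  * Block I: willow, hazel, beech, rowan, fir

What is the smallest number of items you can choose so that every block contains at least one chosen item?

Take T = {willow, yew, fir}. Each listed block contains at least one of these, so T is a hitting set of size 3.
No choice of 2 items meets every block, so 3 is the minimum.

3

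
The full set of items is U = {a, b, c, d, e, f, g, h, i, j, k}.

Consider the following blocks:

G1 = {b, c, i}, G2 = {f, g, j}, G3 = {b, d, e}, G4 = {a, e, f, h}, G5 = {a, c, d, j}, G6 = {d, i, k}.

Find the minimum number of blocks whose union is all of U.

4

G1 and G2 and G4 and G6 together: G1 ∪ G2 ∪ G4 ∪ G6 = {a, b, c, d, e, f, g, h, i, j, k} — every item is covered.
Only G2 contains g, so G2 is forced; the remaining 8 items need at least 3 more blocks (each remaining block adds at most 3) — so at least 4 blocks are needed, and 4 is optimal.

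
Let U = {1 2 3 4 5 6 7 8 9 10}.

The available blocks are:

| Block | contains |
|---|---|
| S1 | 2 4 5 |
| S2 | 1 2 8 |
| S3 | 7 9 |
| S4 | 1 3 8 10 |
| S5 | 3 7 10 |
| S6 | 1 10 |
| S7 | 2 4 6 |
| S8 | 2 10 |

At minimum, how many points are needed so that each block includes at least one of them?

The 3 points {2, 9, 10} hit every block.
The blocks S1, S3, S4 are pairwise disjoint, so any hitting set needs a separate point for each — at least 3. Hence 3 is optimal.

3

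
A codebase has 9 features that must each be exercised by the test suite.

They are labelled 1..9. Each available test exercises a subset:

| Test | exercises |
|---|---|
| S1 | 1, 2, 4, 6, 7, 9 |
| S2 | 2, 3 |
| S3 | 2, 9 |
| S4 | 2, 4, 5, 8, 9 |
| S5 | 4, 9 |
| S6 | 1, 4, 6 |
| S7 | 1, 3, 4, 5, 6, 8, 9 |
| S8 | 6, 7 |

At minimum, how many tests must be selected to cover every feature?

S1 and S7 together: S1 ∪ S7 = {1, 2, 3, 4, 5, 6, 7, 8, 9} — every feature is covered.
No single test has all 9 features (the largest, S7, has 7), so 2 is optimal.

2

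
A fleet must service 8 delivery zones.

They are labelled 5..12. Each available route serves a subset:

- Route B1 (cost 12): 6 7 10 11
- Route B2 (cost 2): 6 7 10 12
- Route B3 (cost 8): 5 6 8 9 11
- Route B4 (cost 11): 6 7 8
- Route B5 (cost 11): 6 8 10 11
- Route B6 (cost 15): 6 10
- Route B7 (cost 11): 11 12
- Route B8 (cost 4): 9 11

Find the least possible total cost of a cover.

B2, B3 together cover every zone (B2 ∪ B3 = {5, 6, 7, 8, 9, 10, 11, 12}); total cost 2 + 8 = 10.
No covering selection has total cost below 10.

10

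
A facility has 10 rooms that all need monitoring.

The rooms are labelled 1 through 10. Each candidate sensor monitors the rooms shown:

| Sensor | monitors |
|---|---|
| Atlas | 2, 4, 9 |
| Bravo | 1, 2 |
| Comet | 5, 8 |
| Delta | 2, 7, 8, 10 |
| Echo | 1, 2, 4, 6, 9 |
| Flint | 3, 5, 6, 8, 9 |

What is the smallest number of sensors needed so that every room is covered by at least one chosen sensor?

Take {Delta, Echo, Flint}. Their union is {1, 2, 3, 4, 5, 6, 7, 8, 9, 10}, which is all 10 rooms.
Only Flint contains 3, so Flint is forced; the remaining 5 rooms need at least 2 more sensors (each remaining sensor adds at most 3) — so at least 3 sensors are needed, and 3 is optimal.

3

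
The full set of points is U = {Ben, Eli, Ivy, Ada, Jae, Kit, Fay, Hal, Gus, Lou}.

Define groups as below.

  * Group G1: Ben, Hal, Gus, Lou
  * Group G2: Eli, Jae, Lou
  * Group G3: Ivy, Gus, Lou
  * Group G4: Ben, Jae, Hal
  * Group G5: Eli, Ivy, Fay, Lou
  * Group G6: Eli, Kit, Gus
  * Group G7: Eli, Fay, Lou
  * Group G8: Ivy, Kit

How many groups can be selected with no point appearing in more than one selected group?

3

G4, G7, G8 are pairwise disjoint (G4={Ben,Jae,Hal}; G7={Eli,Fay,Lou}; G8={Ivy,Kit}).
Every remaining group overlaps one of these, and no 4 of the listed groups are pairwise disjoint, so 3 is the maximum.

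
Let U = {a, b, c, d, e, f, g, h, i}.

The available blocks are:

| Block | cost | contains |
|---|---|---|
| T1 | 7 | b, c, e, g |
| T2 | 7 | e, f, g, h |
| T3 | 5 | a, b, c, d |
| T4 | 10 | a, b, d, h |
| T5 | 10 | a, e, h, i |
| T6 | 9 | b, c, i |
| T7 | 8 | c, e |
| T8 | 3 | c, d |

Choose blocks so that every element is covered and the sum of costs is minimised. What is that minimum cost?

21

T2, T3, T6 together cover every element (T2 ∪ T3 ∪ T6 = {a, b, c, d, e, f, g, h, i}); total cost 7 + 5 + 9 = 21.
No covering selection has total cost below 21.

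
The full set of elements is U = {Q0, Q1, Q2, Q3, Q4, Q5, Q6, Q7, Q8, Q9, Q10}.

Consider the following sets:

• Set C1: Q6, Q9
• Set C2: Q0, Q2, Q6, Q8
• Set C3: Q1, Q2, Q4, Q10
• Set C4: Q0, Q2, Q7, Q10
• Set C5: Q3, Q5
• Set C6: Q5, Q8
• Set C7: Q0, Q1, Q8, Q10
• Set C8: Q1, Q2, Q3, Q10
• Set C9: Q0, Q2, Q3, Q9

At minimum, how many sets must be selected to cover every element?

Take {C2, C3, C4, C5, C9}. Their union is {Q0, Q1, Q2, Q3, Q4, Q5, Q6, Q7, Q8, Q9, Q10}, which is all 11 elements.
Only C4 contains Q7, so C4 is forced; the remaining 7 elements need at least 4 more sets (each remaining set adds at most 2) — so at least 5 sets are needed, and 5 is optimal.

5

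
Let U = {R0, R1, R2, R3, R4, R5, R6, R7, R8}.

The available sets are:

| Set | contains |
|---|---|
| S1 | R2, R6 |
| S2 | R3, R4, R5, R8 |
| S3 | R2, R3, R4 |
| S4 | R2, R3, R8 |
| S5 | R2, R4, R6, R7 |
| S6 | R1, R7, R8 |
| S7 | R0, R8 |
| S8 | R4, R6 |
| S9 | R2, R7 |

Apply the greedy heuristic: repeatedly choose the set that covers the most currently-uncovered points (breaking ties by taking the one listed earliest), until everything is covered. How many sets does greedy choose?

4

Greedy: pick S2 (covers 4 new) → pick S5 (covers 3 new) → pick S6 (covers 1 new) → pick S7 (covers 1 new). Total picks: 4.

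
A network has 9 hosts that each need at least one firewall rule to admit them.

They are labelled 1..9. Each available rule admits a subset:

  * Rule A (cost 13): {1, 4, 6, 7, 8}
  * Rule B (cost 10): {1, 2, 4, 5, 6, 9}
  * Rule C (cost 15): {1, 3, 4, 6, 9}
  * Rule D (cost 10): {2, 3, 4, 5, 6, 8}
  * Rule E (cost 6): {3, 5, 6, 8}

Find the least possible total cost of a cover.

29

A, B, E together cover every host (A ∪ B ∪ E = {1, 2, 3, 4, 5, 6, 7, 8, 9}); total cost 13 + 10 + 6 = 29.
No covering selection has total cost below 29.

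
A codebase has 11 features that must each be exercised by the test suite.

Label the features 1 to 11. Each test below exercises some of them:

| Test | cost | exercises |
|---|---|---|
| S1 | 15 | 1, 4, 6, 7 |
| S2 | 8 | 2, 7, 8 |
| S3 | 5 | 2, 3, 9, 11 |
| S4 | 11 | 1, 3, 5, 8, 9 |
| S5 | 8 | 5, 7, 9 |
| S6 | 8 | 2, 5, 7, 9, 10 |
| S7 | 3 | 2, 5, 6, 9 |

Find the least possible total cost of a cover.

36

S1, S2, S3, S6 together cover every feature (S1 ∪ S2 ∪ S3 ∪ S6 = {1, 2, 3, 4, 5, 6, 7, 8, 9, 10, 11}); total cost 15 + 8 + 5 + 8 = 36.
The greedy pick S7, S3, S2, S1, S6 costs 39; no covering selection beats 36.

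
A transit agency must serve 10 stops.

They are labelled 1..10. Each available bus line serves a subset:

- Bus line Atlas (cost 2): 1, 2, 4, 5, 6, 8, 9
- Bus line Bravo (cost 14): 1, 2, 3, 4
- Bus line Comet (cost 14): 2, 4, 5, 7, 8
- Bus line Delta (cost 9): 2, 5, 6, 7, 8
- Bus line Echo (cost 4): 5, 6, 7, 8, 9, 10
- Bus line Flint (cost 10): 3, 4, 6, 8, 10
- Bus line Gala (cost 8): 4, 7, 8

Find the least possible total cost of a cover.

Atlas, Echo, Flint together cover every stop (Atlas ∪ Echo ∪ Flint = {1, 2, 3, 4, 5, 6, 7, 8, 9, 10}); total cost 2 + 4 + 10 = 16.
No covering selection has total cost below 16.

16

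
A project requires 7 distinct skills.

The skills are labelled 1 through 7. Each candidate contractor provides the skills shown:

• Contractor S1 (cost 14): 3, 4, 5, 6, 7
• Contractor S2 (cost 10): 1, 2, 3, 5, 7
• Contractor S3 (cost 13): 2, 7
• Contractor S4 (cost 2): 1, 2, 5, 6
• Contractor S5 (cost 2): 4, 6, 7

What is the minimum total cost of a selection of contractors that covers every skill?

S2, S5 together cover every skill (S2 ∪ S5 = {1, 2, 3, 4, 5, 6, 7}); total cost 10 + 2 = 12.
The greedy pick S4, S5, S2 costs 14; no covering selection beats 12.

12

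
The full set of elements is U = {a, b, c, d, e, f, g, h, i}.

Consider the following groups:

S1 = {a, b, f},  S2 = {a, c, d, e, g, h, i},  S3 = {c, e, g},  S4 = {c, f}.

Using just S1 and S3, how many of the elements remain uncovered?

3

Union of S1, S3 = {a, b, c, e, f, g}.
Not covered: d, h, i — 3 elements.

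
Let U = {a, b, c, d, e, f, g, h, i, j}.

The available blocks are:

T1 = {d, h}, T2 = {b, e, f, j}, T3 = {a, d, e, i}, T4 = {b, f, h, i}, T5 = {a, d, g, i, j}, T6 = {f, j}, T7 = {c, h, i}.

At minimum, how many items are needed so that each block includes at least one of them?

3

T = {e, h, j} meets every block (each contains at least one member of T), and |T| = 3.
No choice of 2 items meets every block, so 3 is the minimum.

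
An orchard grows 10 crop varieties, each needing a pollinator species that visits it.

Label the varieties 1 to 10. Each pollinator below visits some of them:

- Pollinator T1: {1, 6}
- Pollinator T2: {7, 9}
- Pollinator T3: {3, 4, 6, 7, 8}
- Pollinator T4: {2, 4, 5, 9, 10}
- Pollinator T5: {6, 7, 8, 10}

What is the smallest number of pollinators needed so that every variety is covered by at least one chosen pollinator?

3

T1 and T3 and T4 together: T1 ∪ T3 ∪ T4 = {1, 2, 3, 4, 5, 6, 7, 8, 9, 10} — every variety is covered.
Only T1 contains 1, so T1 is forced; the remaining 8 varieties need at least 2 more pollinators (each remaining pollinator adds at most 5) — so at least 3 pollinators are needed, and 3 is optimal.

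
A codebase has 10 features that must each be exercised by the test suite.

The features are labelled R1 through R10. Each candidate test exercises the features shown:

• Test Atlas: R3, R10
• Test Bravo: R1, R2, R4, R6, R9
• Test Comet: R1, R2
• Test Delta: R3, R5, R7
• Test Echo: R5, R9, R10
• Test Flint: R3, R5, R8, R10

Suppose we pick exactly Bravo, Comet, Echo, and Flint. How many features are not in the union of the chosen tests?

Union of Bravo, Comet, Echo, Flint = {R1, R2, R3, R4, R5, R6, R8, R9, R10}.
Not covered: R7 — 1 feature.

1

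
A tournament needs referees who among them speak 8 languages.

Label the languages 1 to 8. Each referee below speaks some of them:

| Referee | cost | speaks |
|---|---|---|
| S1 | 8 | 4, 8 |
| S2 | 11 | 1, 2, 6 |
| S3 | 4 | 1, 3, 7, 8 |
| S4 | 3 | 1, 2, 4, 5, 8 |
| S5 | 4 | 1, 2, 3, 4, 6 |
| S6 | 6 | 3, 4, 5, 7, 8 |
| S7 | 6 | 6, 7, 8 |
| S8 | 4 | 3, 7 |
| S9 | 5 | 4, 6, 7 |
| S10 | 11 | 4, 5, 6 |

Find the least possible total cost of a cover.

S5, S6 together cover every language (S5 ∪ S6 = {1, 2, 3, 4, 5, 6, 7, 8}); total cost 4 + 6 = 10.
The greedy pick S4, S3, S5 costs 11; no covering selection beats 10.

10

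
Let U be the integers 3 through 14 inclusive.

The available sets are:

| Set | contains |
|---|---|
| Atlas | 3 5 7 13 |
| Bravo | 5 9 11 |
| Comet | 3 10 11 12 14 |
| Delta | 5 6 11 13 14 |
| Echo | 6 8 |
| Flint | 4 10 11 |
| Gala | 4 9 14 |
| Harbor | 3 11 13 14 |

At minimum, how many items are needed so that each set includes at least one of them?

4

Take H = {7, 8, 11, 14}. Each listed set contains at least one of these, so H is a hitting set of size 4.
No choice of 3 items meets every set, so 4 is the minimum.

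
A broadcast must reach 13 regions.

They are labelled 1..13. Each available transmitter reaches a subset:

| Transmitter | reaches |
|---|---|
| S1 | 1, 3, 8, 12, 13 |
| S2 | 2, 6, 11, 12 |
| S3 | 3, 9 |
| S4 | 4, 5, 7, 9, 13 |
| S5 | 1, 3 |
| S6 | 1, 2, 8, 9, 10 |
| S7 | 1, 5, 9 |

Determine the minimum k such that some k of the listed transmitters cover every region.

S2 and S4 and S5 and S6 together: S2 ∪ S4 ∪ S5 ∪ S6 = {1, 2, 3, 4, 5, 6, 7, 8, 9, 10, 11, 12, 13} — every region is covered.
No 3 of the 7 transmitters cover everything (all 35 combinations miss at least one region), so 4 is optimal.

4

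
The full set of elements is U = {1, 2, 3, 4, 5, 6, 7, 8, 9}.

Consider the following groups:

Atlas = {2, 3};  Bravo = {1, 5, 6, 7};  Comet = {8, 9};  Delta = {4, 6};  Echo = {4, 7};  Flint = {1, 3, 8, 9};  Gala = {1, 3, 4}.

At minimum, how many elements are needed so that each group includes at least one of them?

H = {1, 3, 4, 8} meets every group (each contains at least one member of H), and |H| = 4.
No choice of 3 elements meets every group, so 4 is the minimum.

4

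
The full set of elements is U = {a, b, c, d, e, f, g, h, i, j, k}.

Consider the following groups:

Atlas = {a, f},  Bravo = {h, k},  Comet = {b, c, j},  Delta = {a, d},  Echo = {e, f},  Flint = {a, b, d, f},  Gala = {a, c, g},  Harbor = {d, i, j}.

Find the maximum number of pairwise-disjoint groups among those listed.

4

Bravo, Echo, Gala, Harbor are pairwise disjoint (Bravo={h,k}; Echo={e,f}; Gala={a,c,g}; Harbor={d,i,j}).
Every remaining group overlaps one of these, and no 5 of the listed groups are pairwise disjoint, so 4 is the maximum.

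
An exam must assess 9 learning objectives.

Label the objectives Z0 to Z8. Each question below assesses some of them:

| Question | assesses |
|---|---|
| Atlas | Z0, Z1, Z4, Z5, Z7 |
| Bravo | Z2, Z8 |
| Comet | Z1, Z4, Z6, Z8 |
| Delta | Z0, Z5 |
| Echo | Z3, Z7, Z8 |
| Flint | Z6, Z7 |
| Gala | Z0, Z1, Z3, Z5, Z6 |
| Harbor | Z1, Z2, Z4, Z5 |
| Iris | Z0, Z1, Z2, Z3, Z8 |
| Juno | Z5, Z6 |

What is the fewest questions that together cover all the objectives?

3

Atlas and Iris and Juno together: Atlas ∪ Iris ∪ Juno = {Z0, Z1, Z2, Z3, Z4, Z5, Z6, Z7, Z8} — every objective is covered.
No 2 of the 10 questions cover everything (all 45 combinations miss at least one objective), so 3 is optimal.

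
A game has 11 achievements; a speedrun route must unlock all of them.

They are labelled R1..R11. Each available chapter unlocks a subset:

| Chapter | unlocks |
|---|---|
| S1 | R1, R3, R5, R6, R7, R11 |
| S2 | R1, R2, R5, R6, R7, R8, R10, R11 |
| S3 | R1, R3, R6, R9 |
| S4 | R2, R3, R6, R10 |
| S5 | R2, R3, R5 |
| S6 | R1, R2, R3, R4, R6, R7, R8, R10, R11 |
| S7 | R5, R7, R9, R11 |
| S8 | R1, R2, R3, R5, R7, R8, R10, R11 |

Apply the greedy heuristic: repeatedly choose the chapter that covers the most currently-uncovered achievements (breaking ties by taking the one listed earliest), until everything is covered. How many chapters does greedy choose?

Greedy: pick S6 (covers 9 new) → pick S7 (covers 2 new). Total picks: 2.

2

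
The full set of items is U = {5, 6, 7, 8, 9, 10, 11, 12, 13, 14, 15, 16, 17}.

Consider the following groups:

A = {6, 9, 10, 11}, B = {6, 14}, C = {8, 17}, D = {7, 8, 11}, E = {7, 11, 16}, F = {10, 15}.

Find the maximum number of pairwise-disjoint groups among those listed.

B, C, E, F are pairwise disjoint (B={6,14}; C={8,17}; E={7,11,16}; F={10,15}).
Every remaining group overlaps one of these, and no 5 of the listed groups are pairwise disjoint, so 4 is the maximum.

4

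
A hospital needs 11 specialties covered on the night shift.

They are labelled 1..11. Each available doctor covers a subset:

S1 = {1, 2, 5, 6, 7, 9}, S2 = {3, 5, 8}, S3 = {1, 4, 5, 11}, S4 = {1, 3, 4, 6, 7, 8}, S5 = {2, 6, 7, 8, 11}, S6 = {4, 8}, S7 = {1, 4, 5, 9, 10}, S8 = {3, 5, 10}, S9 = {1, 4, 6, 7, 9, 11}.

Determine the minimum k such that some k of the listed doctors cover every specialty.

Take {S2, S5, S7}. Their union is {1, 2, 3, 4, 5, 6, 7, 8, 9, 10, 11}, which is all 11 specialties.
No 2 of the 9 doctors cover everything (all 36 combinations miss at least one specialty), so 3 is optimal.

3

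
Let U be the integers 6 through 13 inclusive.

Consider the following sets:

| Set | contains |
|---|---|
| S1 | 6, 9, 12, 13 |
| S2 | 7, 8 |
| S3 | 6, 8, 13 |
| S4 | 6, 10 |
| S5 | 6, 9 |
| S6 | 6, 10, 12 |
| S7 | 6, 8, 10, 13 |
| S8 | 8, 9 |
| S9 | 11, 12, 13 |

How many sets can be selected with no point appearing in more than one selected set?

3

S2, S4, S9 are pairwise disjoint (S2={7,8}; S4={6,10}; S9={11,12,13}).
Every remaining set overlaps one of these, and no 4 of the listed sets are pairwise disjoint, so 3 is the maximum.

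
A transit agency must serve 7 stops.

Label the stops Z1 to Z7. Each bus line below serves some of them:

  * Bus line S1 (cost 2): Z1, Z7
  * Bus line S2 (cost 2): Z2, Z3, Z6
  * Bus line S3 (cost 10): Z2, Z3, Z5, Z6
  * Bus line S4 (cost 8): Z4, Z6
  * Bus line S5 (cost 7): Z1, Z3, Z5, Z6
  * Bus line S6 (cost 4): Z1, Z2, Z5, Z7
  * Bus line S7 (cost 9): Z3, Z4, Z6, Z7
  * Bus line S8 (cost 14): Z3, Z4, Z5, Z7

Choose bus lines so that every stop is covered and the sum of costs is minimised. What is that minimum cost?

13

S6, S7 together cover every stop (S6 ∪ S7 = {Z1, Z2, Z3, Z4, Z5, Z6, Z7}); total cost 4 + 9 = 13.
The greedy pick S2, S1, S6, S4 costs 16; no covering selection beats 13.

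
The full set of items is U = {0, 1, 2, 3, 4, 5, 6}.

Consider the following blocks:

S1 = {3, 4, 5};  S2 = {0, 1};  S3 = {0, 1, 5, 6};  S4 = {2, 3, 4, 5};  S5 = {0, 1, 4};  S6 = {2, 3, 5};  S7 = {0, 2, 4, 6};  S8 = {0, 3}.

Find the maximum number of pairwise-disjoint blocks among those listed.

2

S2, S4 are pairwise disjoint (S2={0,1}; S4={2,3,4,5}).
Every remaining block overlaps one of these, and no 3 of the listed blocks are pairwise disjoint, so 2 is the maximum.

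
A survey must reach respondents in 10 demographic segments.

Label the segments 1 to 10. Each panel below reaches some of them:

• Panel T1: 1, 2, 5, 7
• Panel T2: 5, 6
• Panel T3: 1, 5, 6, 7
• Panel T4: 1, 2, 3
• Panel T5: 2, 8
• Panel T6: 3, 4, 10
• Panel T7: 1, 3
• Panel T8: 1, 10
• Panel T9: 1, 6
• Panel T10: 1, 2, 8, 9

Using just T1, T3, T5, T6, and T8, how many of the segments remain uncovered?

1

Union of T1, T3, T5, T6, T8 = {1, 2, 3, 4, 5, 6, 7, 8, 10}.
Not covered: 9 — 1 segment.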